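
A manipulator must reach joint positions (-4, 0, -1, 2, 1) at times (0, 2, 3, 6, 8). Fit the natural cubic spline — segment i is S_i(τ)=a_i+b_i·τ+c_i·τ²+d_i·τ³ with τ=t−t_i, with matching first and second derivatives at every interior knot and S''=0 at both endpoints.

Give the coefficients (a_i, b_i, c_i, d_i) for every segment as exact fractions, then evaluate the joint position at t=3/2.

Δ: Δ0=2, Δ1=-1, Δ2=1, Δ3=-1/2
row 1: diag=6, rhs=-18; c'=1/6, d'=-3
row 2: denom=8−1·1/6=47/6; d'=(12−1·-3)/(47/6)=90/47
row 3: denom=10−3·18/47=416/47; d'=(-9−3·90/47)/(416/47)=-693/416
back: M3=-693/416
back: M2=90/47−18/47·-693/416=531/208
back: M1=-3−1/6·531/208=-1425/416
M: M0=0, M1=-1425/416, M2=531/208, M3=-693/416, M4=0
seg 0: a=-4, c=M0/2=0, d=(M1−M0)/(6·2)=-475/1664, b=Δ0−h0·(2M0+M1)/6=1307/416
seg 1: a=0, c=M1/2=-1425/832, d=(M2−M1)/(6·1)=829/832, b=Δ1−h1·(2M1+M2)/6=-59/208
seg 2: a=-1, c=M2/2=531/416, d=(M3−M2)/(6·3)=-15/64, b=Δ2−h2·(2M2+M3)/6=-599/832
seg 3: a=2, c=M3/2=-693/832, d=(M4−M3)/(6·2)=231/1664, b=Δ3−h3·(2M3+M4)/6=127/208
t_q=3/2 → seg 0, τ=3/2; S=-4+1307/416·τ+0·τ²+-475/1664·τ³=-3337/13312

  seg 0: a=-4 b=1307/416 c=0 d=-475/1664
  seg 1: a=0 b=-59/208 c=-1425/832 d=829/832
  seg 2: a=-1 b=-599/832 c=531/416 d=-15/64
  seg 3: a=2 b=127/208 c=-693/832 d=231/1664
S(3/2) = -3337/13312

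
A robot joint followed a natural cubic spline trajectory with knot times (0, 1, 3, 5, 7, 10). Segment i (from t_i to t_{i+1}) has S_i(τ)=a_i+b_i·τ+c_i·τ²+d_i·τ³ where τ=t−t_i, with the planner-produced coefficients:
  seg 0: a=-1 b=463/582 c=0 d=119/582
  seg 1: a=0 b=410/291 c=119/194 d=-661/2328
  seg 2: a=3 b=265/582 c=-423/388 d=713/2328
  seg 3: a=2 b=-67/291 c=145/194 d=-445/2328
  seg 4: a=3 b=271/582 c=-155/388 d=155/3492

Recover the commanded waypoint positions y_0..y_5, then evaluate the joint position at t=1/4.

y_0 = S_0(0) = a_0 = -1
y_1 = S_1(0) = a_1 = 0
y_2 = S_2(0) = a_2 = 3
y_3 = S_3(0) = a_3 = 2
y_4 = S_4(0) = a_4 = 3
y_5 = S_4(3) = 2
t_q=1/4 is in segment 0 (τ=1/4); S_0(τ)=-9907/12416

y_0=-1 y_1=0 y_2=3 y_3=2 y_4=3 y_5=2
S(1/4) = -9907/12416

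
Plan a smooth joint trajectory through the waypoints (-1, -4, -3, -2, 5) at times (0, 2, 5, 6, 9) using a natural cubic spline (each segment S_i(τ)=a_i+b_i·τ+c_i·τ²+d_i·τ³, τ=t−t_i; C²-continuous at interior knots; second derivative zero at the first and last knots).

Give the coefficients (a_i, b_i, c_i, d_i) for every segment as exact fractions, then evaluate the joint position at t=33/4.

Δ: Δ0=-3/2, Δ1=1/3, Δ2=1, Δ3=7/3
row 1: diag=10, rhs=11; c'=3/10, d'=11/10
row 2: denom=8−3·3/10=71/10; d'=(4−3·11/10)/(71/10)=7/71
row 3: denom=8−1·10/71=558/71; d'=(8−1·7/71)/(558/71)=187/186
back: M3=187/186
back: M2=7/71−10/71·187/186=-4/93
back: M1=11/10−3/10·-4/93=69/62
M: M0=0, M1=69/62, M2=-4/93, M3=187/186, M4=0
seg 0: a=-1, c=M0/2=0, d=(M1−M0)/(6·2)=23/248, b=Δ0−h0·(2M0+M1)/6=-58/31
seg 1: a=-4, c=M1/2=69/124, d=(M2−M1)/(6·3)=-215/3348, b=Δ1−h1·(2M1+M2)/6=-47/62
seg 2: a=-3, c=M2/2=-2/93, d=(M3−M2)/(6·1)=65/372, b=Δ2−h2·(2M2+M3)/6=105/124
seg 3: a=-2, c=M3/2=187/372, d=(M4−M3)/(6·3)=-187/3348, b=Δ3−h3·(2M3+M4)/6=247/186
t_q=33/4 → seg 3, τ=9/4; S=-2+247/186·τ+187/372·τ²+-187/3348·τ³=22987/7936

  seg 0: a=-1 b=-58/31 c=0 d=23/248
  seg 1: a=-4 b=-47/62 c=69/124 d=-215/3348
  seg 2: a=-3 b=105/124 c=-2/93 d=65/372
  seg 3: a=-2 b=247/186 c=187/372 d=-187/3348
S(33/4) = 22987/7936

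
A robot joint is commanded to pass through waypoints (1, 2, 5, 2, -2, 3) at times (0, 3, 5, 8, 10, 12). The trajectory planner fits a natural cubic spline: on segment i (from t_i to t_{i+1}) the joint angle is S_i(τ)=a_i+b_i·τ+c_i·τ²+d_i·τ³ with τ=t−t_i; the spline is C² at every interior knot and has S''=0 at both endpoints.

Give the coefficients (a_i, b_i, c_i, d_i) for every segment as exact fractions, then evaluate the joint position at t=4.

Δ: Δ0=1/3, Δ1=3/2, Δ2=-1, Δ3=-2, Δ4=5/2
row 1: diag=10, rhs=7; c'=1/5, d'=7/10
row 2: denom=10−2·1/5=48/5; d'=(-15−2·7/10)/(48/5)=-41/24
row 3: denom=10−3·5/16=145/16; d'=(-6−3·-41/24)/(145/16)=-14/145
row 4: denom=8−2·32/145=1096/145; d'=(27−2·-14/145)/(1096/145)=3943/1096
back: M4=3943/1096
back: M3=-14/145−32/145·3943/1096=-122/137
back: M2=-41/24−5/16·-122/137=-2351/1644
back: M1=7/10−1/5·-2351/1644=1621/1644
M: M0=0, M1=1621/1644, M2=-2351/1644, M3=-122/137, M4=3943/1096, M5=0
seg 0: a=1, c=M0/2=0, d=(M1−M0)/(6·3)=1621/29592, b=Δ0−h0·(2M0+M1)/6=-175/1096
seg 1: a=2, c=M1/2=1621/3288, d=(M2−M1)/(6·2)=-331/1644, b=Δ1−h1·(2M1+M2)/6=723/548
seg 2: a=5, c=M2/2=-2351/3288, d=(M3−M2)/(6·3)=887/29592, b=Δ2−h2·(2M2+M3)/6=1439/1644
seg 3: a=2, c=M3/2=-61/137, d=(M4−M3)/(6·2)=4919/13152, b=Δ3−h3·(2M3+M4)/6=-8567/3288
seg 4: a=-2, c=M4/2=3943/2192, d=(M5−M4)/(6·2)=-3943/13152, b=Δ4−h4·(2M4+M5)/6=167/1644
t_q=4 → seg 1, τ=1; S=2+723/548·τ+1621/3288·τ²+-331/1644·τ³=11873/3288

  seg 0: a=1 b=-175/1096 c=0 d=1621/29592
  seg 1: a=2 b=723/548 c=1621/3288 d=-331/1644
  seg 2: a=5 b=1439/1644 c=-2351/3288 d=887/29592
  seg 3: a=2 b=-8567/3288 c=-61/137 d=4919/13152
  seg 4: a=-2 b=167/1644 c=3943/2192 d=-3943/13152
S(4) = 11873/3288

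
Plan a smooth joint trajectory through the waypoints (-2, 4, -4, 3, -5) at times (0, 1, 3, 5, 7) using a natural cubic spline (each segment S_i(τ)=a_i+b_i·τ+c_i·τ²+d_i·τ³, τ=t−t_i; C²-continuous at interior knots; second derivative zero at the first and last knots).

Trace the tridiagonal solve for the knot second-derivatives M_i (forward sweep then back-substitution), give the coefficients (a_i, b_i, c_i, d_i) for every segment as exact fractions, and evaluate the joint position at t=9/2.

Δ: Δ0=6, Δ1=-4, Δ2=7/2, Δ3=-4
row 1: diag=6, rhs=-60; c'=1/3, d'=-10
row 2: denom=8−2·1/3=22/3; d'=(45−2·-10)/(22/3)=195/22
row 3: denom=8−2·3/11=82/11; d'=(-45−2·195/22)/(82/11)=-345/41
back: M3=-345/41
back: M2=195/22−3/11·-345/41=915/82
back: M1=-10−1/3·915/82=-1125/82
M: M0=0, M1=-1125/82, M2=915/82, M3=-345/41, M4=0
seg 0: a=-2, c=M0/2=0, d=(M1−M0)/(6·1)=-375/164, b=Δ0−h0·(2M0+M1)/6=1359/164
seg 1: a=4, c=M1/2=-1125/164, d=(M2−M1)/(6·2)=85/41, b=Δ1−h1·(2M1+M2)/6=117/82
seg 2: a=-4, c=M2/2=915/164, d=(M3−M2)/(6·2)=-535/328, b=Δ2−h2·(2M2+M3)/6=-93/82
seg 3: a=3, c=M3/2=-345/82, d=(M4−M3)/(6·2)=115/164, b=Δ3−h3·(2M3+M4)/6=66/41
t_q=9/2 → seg 2, τ=3/2; S=-4+-93/82·τ+915/164·τ²+-535/328·τ³=3535/2624

  seg 0: a=-2 b=1359/164 c=0 d=-375/164
  seg 1: a=4 b=117/82 c=-1125/164 d=85/41
  seg 2: a=-4 b=-93/82 c=915/164 d=-535/328
  seg 3: a=3 b=66/41 c=-345/82 d=115/164
S(9/2) = 3535/2624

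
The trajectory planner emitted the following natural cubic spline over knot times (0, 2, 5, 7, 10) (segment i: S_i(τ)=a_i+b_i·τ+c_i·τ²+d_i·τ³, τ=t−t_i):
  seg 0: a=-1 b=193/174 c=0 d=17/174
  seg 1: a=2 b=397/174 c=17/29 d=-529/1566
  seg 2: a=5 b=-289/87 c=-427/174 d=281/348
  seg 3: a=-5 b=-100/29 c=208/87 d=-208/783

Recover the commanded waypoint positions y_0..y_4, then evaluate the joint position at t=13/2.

y_0=-1 y_1=2 y_2=5 y_3=-5 y_4=-1
S(13/2) = -2579/928

y_0 = S_0(0) = a_0 = -1
y_1 = S_1(0) = a_1 = 2
y_2 = S_2(0) = a_2 = 5
y_3 = S_3(0) = a_3 = -5
y_4 = S_3(3) = -1
t_q=13/2 is in segment 2 (τ=3/2); S_2(τ)=-2579/928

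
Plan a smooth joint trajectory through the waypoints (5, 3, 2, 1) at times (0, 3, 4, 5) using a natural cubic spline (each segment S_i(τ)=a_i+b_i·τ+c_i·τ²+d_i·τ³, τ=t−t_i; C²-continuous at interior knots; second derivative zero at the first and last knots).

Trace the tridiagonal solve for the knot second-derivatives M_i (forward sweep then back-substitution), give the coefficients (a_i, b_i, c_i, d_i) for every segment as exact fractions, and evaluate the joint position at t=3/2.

Δ: Δ0=-2/3, Δ1=-1, Δ2=-1
row 1: diag=8, rhs=-2; c'=1/8, d'=-1/4
row 2: denom=4−1·1/8=31/8; d'=(0−1·-1/4)/(31/8)=2/31
back: M2=2/31
back: M1=-1/4−1/8·2/31=-8/31
M: M0=0, M1=-8/31, M2=2/31, M3=0
seg 0: a=5, c=M0/2=0, d=(M1−M0)/(6·3)=-4/279, b=Δ0−h0·(2M0+M1)/6=-50/93
seg 1: a=3, c=M1/2=-4/31, d=(M2−M1)/(6·1)=5/93, b=Δ1−h1·(2M1+M2)/6=-86/93
seg 2: a=2, c=M2/2=1/31, d=(M3−M2)/(6·1)=-1/93, b=Δ2−h2·(2M2+M3)/6=-95/93
t_q=3/2 → seg 0, τ=3/2; S=5+-50/93·τ+0·τ²+-4/279·τ³=257/62

  seg 0: a=5 b=-50/93 c=0 d=-4/279
  seg 1: a=3 b=-86/93 c=-4/31 d=5/93
  seg 2: a=2 b=-95/93 c=1/31 d=-1/93
S(3/2) = 257/62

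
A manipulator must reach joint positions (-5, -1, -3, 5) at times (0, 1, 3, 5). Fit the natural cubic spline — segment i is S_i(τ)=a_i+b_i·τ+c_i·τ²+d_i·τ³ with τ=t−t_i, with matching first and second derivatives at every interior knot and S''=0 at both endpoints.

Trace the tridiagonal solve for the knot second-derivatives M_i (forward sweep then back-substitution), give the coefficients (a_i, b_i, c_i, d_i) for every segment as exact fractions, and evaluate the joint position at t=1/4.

Δ: Δ0=4, Δ1=-1, Δ2=4
row 1: diag=6, rhs=-30; c'=1/3, d'=-5
row 2: denom=8−2·1/3=22/3; d'=(30−2·-5)/(22/3)=60/11
back: M2=60/11
back: M1=-5−1/3·60/11=-75/11
M: M0=0, M1=-75/11, M2=60/11, M3=0
seg 0: a=-5, c=M0/2=0, d=(M1−M0)/(6·1)=-25/22, b=Δ0−h0·(2M0+M1)/6=113/22
seg 1: a=-1, c=M1/2=-75/22, d=(M2−M1)/(6·2)=45/44, b=Δ1−h1·(2M1+M2)/6=19/11
seg 2: a=-3, c=M2/2=30/11, d=(M3−M2)/(6·2)=-5/11, b=Δ2−h2·(2M2+M3)/6=4/11
t_q=1/4 → seg 0, τ=1/4; S=-5+113/22·τ+0·τ²+-25/22·τ³=-5257/1408

  seg 0: a=-5 b=113/22 c=0 d=-25/22
  seg 1: a=-1 b=19/11 c=-75/22 d=45/44
  seg 2: a=-3 b=4/11 c=30/11 d=-5/11
S(1/4) = -5257/1408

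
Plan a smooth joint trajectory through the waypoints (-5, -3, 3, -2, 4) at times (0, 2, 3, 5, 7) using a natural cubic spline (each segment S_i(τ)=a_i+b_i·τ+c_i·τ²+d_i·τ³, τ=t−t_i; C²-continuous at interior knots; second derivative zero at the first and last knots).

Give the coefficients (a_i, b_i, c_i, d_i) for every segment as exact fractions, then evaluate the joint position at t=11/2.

Δ: Δ0=1, Δ1=6, Δ2=-5/2, Δ3=3
row 1: diag=6, rhs=30; c'=1/6, d'=5
row 2: denom=6−1·1/6=35/6; d'=(-51−1·5)/(35/6)=-48/5
row 3: denom=8−2·12/35=256/35; d'=(33−2·-48/5)/(256/35)=1827/256
back: M3=1827/256
back: M2=-48/5−12/35·1827/256=-771/64
back: M1=5−1/6·-771/64=897/128
M: M0=0, M1=897/128, M2=-771/64, M3=1827/256, M4=0
seg 0: a=-5, c=M0/2=0, d=(M1−M0)/(6·2)=299/512, b=Δ0−h0·(2M0+M1)/6=-171/128
seg 1: a=-3, c=M1/2=897/256, d=(M2−M1)/(6·1)=-813/256, b=Δ1−h1·(2M1+M2)/6=363/64
seg 2: a=3, c=M2/2=-771/128, d=(M3−M2)/(6·2)=1637/1024, b=Δ2−h2·(2M2+M3)/6=807/256
seg 3: a=-2, c=M3/2=1827/512, d=(M4−M3)/(6·2)=-609/1024, b=Δ3−h3·(2M3+M4)/6=-225/128
t_q=11/2 → seg 3, τ=1/2; S=-2+-225/128·τ+1827/512·τ²+-609/1024·τ³=-16885/8192

  seg 0: a=-5 b=-171/128 c=0 d=299/512
  seg 1: a=-3 b=363/64 c=897/256 d=-813/256
  seg 2: a=3 b=807/256 c=-771/128 d=1637/1024
  seg 3: a=-2 b=-225/128 c=1827/512 d=-609/1024
S(11/2) = -16885/8192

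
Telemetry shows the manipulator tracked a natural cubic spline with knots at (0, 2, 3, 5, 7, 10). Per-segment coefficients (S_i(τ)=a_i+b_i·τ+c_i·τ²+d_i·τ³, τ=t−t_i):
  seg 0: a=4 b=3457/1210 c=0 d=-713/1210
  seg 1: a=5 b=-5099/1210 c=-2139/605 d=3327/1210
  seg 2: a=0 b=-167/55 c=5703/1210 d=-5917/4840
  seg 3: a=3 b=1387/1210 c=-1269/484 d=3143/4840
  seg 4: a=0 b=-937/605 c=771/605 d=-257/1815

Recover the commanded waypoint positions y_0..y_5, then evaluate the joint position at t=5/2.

y_0=4 y_1=5 y_2=0 y_3=3 y_4=0 y_5=3
S(5/2) = 4555/1936

y_0 = S_0(0) = a_0 = 4
y_1 = S_1(0) = a_1 = 5
y_2 = S_2(0) = a_2 = 0
y_3 = S_3(0) = a_3 = 3
y_4 = S_4(0) = a_4 = 0
y_5 = S_4(3) = 3
t_q=5/2 is in segment 1 (τ=1/2); S_1(τ)=4555/1936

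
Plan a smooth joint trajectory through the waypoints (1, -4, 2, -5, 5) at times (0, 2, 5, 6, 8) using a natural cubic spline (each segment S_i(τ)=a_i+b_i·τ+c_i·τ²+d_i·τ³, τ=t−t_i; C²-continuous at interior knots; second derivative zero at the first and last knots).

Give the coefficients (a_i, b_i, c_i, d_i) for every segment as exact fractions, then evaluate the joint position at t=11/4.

Δ: Δ0=-5/2, Δ1=2, Δ2=-7, Δ3=5
row 1: diag=10, rhs=27; c'=3/10, d'=27/10
row 2: denom=8−3·3/10=71/10; d'=(-54−3·27/10)/(71/10)=-621/71
row 3: denom=6−1·10/71=416/71; d'=(72−1·-621/71)/(416/71)=441/32
back: M3=441/32
back: M2=-621/71−10/71·441/32=-171/16
back: M1=27/10−3/10·-171/16=189/32
M: M0=0, M1=189/32, M2=-171/16, M3=441/32, M4=0
seg 0: a=1, c=M0/2=0, d=(M1−M0)/(6·2)=63/128, b=Δ0−h0·(2M0+M1)/6=-143/32
seg 1: a=-4, c=M1/2=189/64, d=(M2−M1)/(6·3)=-59/64, b=Δ1−h1·(2M1+M2)/6=23/16
seg 2: a=2, c=M2/2=-171/32, d=(M3−M2)/(6·1)=261/64, b=Δ2−h2·(2M2+M3)/6=-367/64
seg 3: a=-5, c=M3/2=441/64, d=(M4−M3)/(6·2)=-147/128, b=Δ3−h3·(2M3+M4)/6=-67/16
t_q=11/4 → seg 1, τ=3/4; S=-4+23/16·τ+189/64·τ²+-59/64·τ³=-6757/4096

  seg 0: a=1 b=-143/32 c=0 d=63/128
  seg 1: a=-4 b=23/16 c=189/64 d=-59/64
  seg 2: a=2 b=-367/64 c=-171/32 d=261/64
  seg 3: a=-5 b=-67/16 c=441/64 d=-147/128
S(11/4) = -6757/4096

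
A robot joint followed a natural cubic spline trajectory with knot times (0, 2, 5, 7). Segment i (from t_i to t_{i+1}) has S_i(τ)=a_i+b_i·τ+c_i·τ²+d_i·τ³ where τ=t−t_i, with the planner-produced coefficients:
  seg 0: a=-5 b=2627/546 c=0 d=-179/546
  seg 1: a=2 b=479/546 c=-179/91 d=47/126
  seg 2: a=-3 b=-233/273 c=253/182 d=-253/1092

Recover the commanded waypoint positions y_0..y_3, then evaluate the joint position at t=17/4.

y_0 = S_0(0) = a_0 = -5
y_1 = S_1(0) = a_1 = 2
y_2 = S_2(0) = a_2 = -3
y_3 = S_2(2) = -1
t_q=17/4 is in segment 1 (τ=9/4); S_1(τ)=-20213/11648

y_0=-5 y_1=2 y_2=-3 y_3=-1
S(17/4) = -20213/11648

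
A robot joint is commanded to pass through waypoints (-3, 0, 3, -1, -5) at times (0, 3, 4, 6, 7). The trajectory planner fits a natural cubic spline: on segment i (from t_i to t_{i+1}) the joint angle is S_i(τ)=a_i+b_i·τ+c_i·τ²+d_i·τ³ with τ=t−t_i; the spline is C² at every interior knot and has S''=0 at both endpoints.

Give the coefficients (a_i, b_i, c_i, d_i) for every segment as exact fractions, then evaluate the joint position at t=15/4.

Δ: Δ0=1, Δ1=3, Δ2=-2, Δ3=-4
row 1: diag=8, rhs=12; c'=1/8, d'=3/2
row 2: denom=6−1·1/8=47/8; d'=(-30−1·3/2)/(47/8)=-252/47
row 3: denom=6−2·16/47=250/47; d'=(-12−2·-252/47)/(250/47)=-6/25
back: M3=-6/25
back: M2=-252/47−16/47·-6/25=-132/25
back: M1=3/2−1/8·-132/25=54/25
M: M0=0, M1=54/25, M2=-132/25, M3=-6/25, M4=0
seg 0: a=-3, c=M0/2=0, d=(M1−M0)/(6·3)=3/25, b=Δ0−h0·(2M0+M1)/6=-2/25
seg 1: a=0, c=M1/2=27/25, d=(M2−M1)/(6·1)=-31/25, b=Δ1−h1·(2M1+M2)/6=79/25
seg 2: a=3, c=M2/2=-66/25, d=(M3−M2)/(6·2)=21/50, b=Δ2−h2·(2M2+M3)/6=8/5
seg 3: a=-1, c=M3/2=-3/25, d=(M4−M3)/(6·1)=1/25, b=Δ3−h3·(2M3+M4)/6=-98/25
t_q=15/4 → seg 1, τ=3/4; S=0+79/25·τ+27/25·τ²+-31/25·τ³=3927/1600

  seg 0: a=-3 b=-2/25 c=0 d=3/25
  seg 1: a=0 b=79/25 c=27/25 d=-31/25
  seg 2: a=3 b=8/5 c=-66/25 d=21/50
  seg 3: a=-1 b=-98/25 c=-3/25 d=1/25
S(15/4) = 3927/1600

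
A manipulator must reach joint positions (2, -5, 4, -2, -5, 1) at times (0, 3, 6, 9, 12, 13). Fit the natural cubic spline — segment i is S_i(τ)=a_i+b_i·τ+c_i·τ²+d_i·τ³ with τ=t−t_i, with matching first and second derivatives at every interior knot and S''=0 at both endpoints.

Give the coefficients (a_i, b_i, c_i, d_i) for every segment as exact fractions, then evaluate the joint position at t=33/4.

  seg 0: a=2 b=-4945/1209 c=0 d=236/1209
  seg 1: a=-5 b=1427/1209 c=708/403 d=-4172/10881
  seg 2: a=4 b=1655/1209 c=-2048/1209 d=2071/10881
  seg 3: a=-2 b=-340/93 c=23/1209 d=3142/10881
  seg 4: a=-5 b=5144/1209 c=1055/403 d=-1055/1209
S(33/4) = 17341/25792

Δ: Δ0=-7/3, Δ1=3, Δ2=-2, Δ3=-1, Δ4=6
row 1: diag=12, rhs=32; c'=1/4, d'=8/3
row 2: denom=12−3·1/4=45/4; d'=(-30−3·8/3)/(45/4)=-152/45
row 3: denom=12−3·4/15=56/5; d'=(6−3·-152/45)/(56/5)=121/84
row 4: denom=8−3·15/56=403/56; d'=(42−3·121/84)/(403/56)=2110/403
back: M4=2110/403
back: M3=121/84−15/56·2110/403=46/1209
back: M2=-152/45−4/15·46/1209=-4096/1209
back: M1=8/3−1/4·-4096/1209=1416/403
M: M0=0, M1=1416/403, M2=-4096/1209, M3=46/1209, M4=2110/403, M5=0
seg 0: a=2, c=M0/2=0, d=(M1−M0)/(6·3)=236/1209, b=Δ0−h0·(2M0+M1)/6=-4945/1209
seg 1: a=-5, c=M1/2=708/403, d=(M2−M1)/(6·3)=-4172/10881, b=Δ1−h1·(2M1+M2)/6=1427/1209
seg 2: a=4, c=M2/2=-2048/1209, d=(M3−M2)/(6·3)=2071/10881, b=Δ2−h2·(2M2+M3)/6=1655/1209
seg 3: a=-2, c=M3/2=23/1209, d=(M4−M3)/(6·3)=3142/10881, b=Δ3−h3·(2M3+M4)/6=-340/93
seg 4: a=-5, c=M4/2=1055/403, d=(M5−M4)/(6·1)=-1055/1209, b=Δ4−h4·(2M4+M5)/6=5144/1209
t_q=33/4 → seg 2, τ=9/4; S=4+1655/1209·τ+-2048/1209·τ²+2071/10881·τ³=17341/25792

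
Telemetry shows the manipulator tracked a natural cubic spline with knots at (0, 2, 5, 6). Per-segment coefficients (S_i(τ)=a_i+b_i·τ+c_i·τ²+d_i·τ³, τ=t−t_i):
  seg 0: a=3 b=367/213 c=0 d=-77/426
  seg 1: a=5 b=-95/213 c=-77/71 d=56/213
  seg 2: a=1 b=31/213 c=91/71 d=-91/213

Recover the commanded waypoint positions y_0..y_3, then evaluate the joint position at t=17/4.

y_0 = S_0(0) = a_0 = 3
y_1 = S_1(0) = a_1 = 5
y_2 = S_2(0) = a_2 = 1
y_3 = S_2(1) = 2
t_q=17/4 is in segment 1 (τ=9/4); S_1(τ)=1705/1136

y_0=3 y_1=5 y_2=1 y_3=2
S(17/4) = 1705/1136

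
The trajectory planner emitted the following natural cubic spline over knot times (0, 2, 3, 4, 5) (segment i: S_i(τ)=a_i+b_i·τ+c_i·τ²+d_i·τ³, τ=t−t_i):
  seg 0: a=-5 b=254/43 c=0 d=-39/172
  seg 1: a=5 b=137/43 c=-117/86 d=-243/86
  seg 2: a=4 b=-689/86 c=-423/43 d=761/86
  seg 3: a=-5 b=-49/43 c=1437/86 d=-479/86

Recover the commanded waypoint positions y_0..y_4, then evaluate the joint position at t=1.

y_0 = S_0(0) = a_0 = -5
y_1 = S_1(0) = a_1 = 5
y_2 = S_2(0) = a_2 = 4
y_3 = S_3(0) = a_3 = -5
y_4 = S_3(1) = 5
t_q=1 is in segment 0 (τ=1); S_0(τ)=117/172

y_0=-5 y_1=5 y_2=4 y_3=-5 y_4=5
S(1) = 117/172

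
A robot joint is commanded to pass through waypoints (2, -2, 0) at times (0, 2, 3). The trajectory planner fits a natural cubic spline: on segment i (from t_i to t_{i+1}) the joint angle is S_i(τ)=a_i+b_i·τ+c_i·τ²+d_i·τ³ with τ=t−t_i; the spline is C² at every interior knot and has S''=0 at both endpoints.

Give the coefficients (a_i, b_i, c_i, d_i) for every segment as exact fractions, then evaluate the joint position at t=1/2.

  seg 0: a=2 b=-10/3 c=0 d=1/3
  seg 1: a=-2 b=2/3 c=2 d=-2/3
S(1/2) = 3/8

Δ: Δ0=-2, Δ1=2
row 1: diag=6, rhs=24; c'=1/6, d'=4
back: M1=4
M: M0=0, M1=4, M2=0
seg 0: a=2, c=M0/2=0, d=(M1−M0)/(6·2)=1/3, b=Δ0−h0·(2M0+M1)/6=-10/3
seg 1: a=-2, c=M1/2=2, d=(M2−M1)/(6·1)=-2/3, b=Δ1−h1·(2M1+M2)/6=2/3
t_q=1/2 → seg 0, τ=1/2; S=2+-10/3·τ+0·τ²+1/3·τ³=3/8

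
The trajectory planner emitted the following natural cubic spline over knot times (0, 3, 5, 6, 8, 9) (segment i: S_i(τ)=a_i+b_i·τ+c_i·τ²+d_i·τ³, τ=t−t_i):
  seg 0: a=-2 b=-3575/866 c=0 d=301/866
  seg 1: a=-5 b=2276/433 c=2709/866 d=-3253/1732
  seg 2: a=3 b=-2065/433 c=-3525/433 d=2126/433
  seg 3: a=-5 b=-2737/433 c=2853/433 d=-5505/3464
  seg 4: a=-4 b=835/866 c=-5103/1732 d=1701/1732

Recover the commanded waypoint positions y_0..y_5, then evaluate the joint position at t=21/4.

y_0=-2 y_1=-5 y_2=3 y_3=-5 y_4=-4 y_5=-5
S(21/4) = 19061/13856

y_0 = S_0(0) = a_0 = -2
y_1 = S_1(0) = a_1 = -5
y_2 = S_2(0) = a_2 = 3
y_3 = S_3(0) = a_3 = -5
y_4 = S_4(0) = a_4 = -4
y_5 = S_4(1) = -5
t_q=21/4 is in segment 2 (τ=1/4); S_2(τ)=19061/13856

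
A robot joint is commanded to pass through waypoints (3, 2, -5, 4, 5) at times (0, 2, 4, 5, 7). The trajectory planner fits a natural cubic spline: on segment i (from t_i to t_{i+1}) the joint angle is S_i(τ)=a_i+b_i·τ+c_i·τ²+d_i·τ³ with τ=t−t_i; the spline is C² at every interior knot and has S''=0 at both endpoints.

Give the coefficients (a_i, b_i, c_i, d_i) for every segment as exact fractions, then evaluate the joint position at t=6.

  seg 0: a=3 b=13/8 c=0 d=-17/32
  seg 1: a=2 b=-19/4 c=-51/16 d=61/32
  seg 2: a=-5 b=43/8 c=33/4 d=-37/8
  seg 3: a=4 b=8 c=-45/8 d=15/16
S(6) = 117/16

Δ: Δ0=-1/2, Δ1=-7/2, Δ2=9, Δ3=1/2
row 1: diag=8, rhs=-18; c'=1/4, d'=-9/4
row 2: denom=6−2·1/4=11/2; d'=(75−2·-9/4)/(11/2)=159/11
row 3: denom=6−1·2/11=64/11; d'=(-51−1·159/11)/(64/11)=-45/4
back: M3=-45/4
back: M2=159/11−2/11·-45/4=33/2
back: M1=-9/4−1/4·33/2=-51/8
M: M0=0, M1=-51/8, M2=33/2, M3=-45/4, M4=0
seg 0: a=3, c=M0/2=0, d=(M1−M0)/(6·2)=-17/32, b=Δ0−h0·(2M0+M1)/6=13/8
seg 1: a=2, c=M1/2=-51/16, d=(M2−M1)/(6·2)=61/32, b=Δ1−h1·(2M1+M2)/6=-19/4
seg 2: a=-5, c=M2/2=33/4, d=(M3−M2)/(6·1)=-37/8, b=Δ2−h2·(2M2+M3)/6=43/8
seg 3: a=4, c=M3/2=-45/8, d=(M4−M3)/(6·2)=15/16, b=Δ3−h3·(2M3+M4)/6=8
t_q=6 → seg 3, τ=1; S=4+8·τ+-45/8·τ²+15/16·τ³=117/16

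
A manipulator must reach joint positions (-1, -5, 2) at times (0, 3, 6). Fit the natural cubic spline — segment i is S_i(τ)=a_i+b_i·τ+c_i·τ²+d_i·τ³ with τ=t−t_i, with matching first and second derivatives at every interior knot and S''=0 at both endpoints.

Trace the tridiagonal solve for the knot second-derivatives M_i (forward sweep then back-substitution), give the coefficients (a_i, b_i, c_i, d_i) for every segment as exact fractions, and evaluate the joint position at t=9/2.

  seg 0: a=-1 b=-9/4 c=0 d=11/108
  seg 1: a=-5 b=1/2 c=11/12 d=-11/108
S(9/2) = -81/32

Δ: Δ0=-4/3, Δ1=7/3
row 1: diag=12, rhs=22; c'=1/4, d'=11/6
back: M1=11/6
M: M0=0, M1=11/6, M2=0
seg 0: a=-1, c=M0/2=0, d=(M1−M0)/(6·3)=11/108, b=Δ0−h0·(2M0+M1)/6=-9/4
seg 1: a=-5, c=M1/2=11/12, d=(M2−M1)/(6·3)=-11/108, b=Δ1−h1·(2M1+M2)/6=1/2
t_q=9/2 → seg 1, τ=3/2; S=-5+1/2·τ+11/12·τ²+-11/108·τ³=-81/32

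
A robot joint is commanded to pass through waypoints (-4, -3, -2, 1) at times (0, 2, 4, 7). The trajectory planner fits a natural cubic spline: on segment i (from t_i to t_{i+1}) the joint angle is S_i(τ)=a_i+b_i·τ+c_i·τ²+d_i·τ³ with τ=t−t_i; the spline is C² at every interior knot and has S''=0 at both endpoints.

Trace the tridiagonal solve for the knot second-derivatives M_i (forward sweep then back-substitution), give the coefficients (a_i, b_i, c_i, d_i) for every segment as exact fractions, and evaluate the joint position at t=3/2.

  seg 0: a=-4 b=10/19 c=0 d=-1/152
  seg 1: a=-3 b=17/38 c=-3/76 d=5/152
  seg 2: a=-2 b=13/19 c=3/19 d=-1/57
S(3/2) = -3931/1216

Δ: Δ0=1/2, Δ1=1/2, Δ2=1
row 1: diag=8, rhs=0; c'=1/4, d'=0
row 2: denom=10−2·1/4=19/2; d'=(3−2·0)/(19/2)=6/19
back: M2=6/19
back: M1=0−1/4·6/19=-3/38
M: M0=0, M1=-3/38, M2=6/19, M3=0
seg 0: a=-4, c=M0/2=0, d=(M1−M0)/(6·2)=-1/152, b=Δ0−h0·(2M0+M1)/6=10/19
seg 1: a=-3, c=M1/2=-3/76, d=(M2−M1)/(6·2)=5/152, b=Δ1−h1·(2M1+M2)/6=17/38
seg 2: a=-2, c=M2/2=3/19, d=(M3−M2)/(6·3)=-1/57, b=Δ2−h2·(2M2+M3)/6=13/19
t_q=3/2 → seg 0, τ=3/2; S=-4+10/19·τ+0·τ²+-1/152·τ³=-3931/1216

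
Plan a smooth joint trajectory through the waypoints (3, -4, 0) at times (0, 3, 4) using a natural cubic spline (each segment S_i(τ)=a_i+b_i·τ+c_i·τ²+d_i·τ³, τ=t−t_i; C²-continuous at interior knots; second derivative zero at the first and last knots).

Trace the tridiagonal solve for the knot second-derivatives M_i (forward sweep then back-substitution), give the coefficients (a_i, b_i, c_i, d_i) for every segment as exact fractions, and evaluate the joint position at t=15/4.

  seg 0: a=3 b=-113/24 c=0 d=19/72
  seg 1: a=-4 b=29/12 c=19/8 d=-19/24
S(15/4) = -607/512

Δ: Δ0=-7/3, Δ1=4
row 1: diag=8, rhs=38; c'=1/8, d'=19/4
back: M1=19/4
M: M0=0, M1=19/4, M2=0
seg 0: a=3, c=M0/2=0, d=(M1−M0)/(6·3)=19/72, b=Δ0−h0·(2M0+M1)/6=-113/24
seg 1: a=-4, c=M1/2=19/8, d=(M2−M1)/(6·1)=-19/24, b=Δ1−h1·(2M1+M2)/6=29/12
t_q=15/4 → seg 1, τ=3/4; S=-4+29/12·τ+19/8·τ²+-19/24·τ³=-607/512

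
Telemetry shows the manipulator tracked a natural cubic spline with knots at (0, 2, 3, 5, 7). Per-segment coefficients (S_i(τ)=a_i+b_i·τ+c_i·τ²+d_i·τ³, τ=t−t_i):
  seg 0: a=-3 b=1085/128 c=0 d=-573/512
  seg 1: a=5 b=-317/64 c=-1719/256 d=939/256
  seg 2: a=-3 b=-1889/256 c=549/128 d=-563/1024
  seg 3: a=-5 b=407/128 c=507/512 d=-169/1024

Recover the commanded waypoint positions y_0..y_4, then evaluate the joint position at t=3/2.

y_0 = S_0(0) = a_0 = -3
y_1 = S_1(0) = a_1 = 5
y_2 = S_2(0) = a_2 = -3
y_3 = S_3(0) = a_3 = -5
y_4 = S_3(2) = 4
t_q=3/2 is in segment 0 (τ=3/2); S_0(τ)=24321/4096

y_0=-3 y_1=5 y_2=-3 y_3=-5 y_4=4
S(3/2) = 24321/4096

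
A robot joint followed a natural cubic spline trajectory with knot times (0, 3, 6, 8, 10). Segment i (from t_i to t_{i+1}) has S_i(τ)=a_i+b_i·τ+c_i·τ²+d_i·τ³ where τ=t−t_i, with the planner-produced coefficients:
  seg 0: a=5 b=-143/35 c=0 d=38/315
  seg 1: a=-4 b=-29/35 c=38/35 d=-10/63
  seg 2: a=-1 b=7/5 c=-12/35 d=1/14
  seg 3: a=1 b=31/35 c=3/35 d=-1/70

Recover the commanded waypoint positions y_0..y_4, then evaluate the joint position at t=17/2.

y_0 = S_0(0) = a_0 = 5
y_1 = S_1(0) = a_1 = -4
y_2 = S_2(0) = a_2 = -1
y_3 = S_3(0) = a_3 = 1
y_4 = S_3(2) = 3
t_q=17/2 is in segment 3 (τ=1/2); S_3(τ)=117/80

y_0=5 y_1=-4 y_2=-1 y_3=1 y_4=3
S(17/2) = 117/80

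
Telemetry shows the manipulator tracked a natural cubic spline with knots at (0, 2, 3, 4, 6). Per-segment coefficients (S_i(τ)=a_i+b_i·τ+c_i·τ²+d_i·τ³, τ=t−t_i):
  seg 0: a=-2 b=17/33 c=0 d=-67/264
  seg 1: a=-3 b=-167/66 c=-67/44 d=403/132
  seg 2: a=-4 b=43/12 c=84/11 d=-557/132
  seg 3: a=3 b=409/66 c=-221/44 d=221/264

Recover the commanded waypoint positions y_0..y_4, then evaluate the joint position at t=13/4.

y_0 = S_0(0) = a_0 = -2
y_1 = S_1(0) = a_1 = -3
y_2 = S_2(0) = a_2 = -4
y_3 = S_3(0) = a_3 = 3
y_4 = S_3(2) = 2
t_q=13/4 is in segment 2 (τ=1/4); S_2(τ)=-7583/2816

y_0=-2 y_1=-3 y_2=-4 y_3=3 y_4=2
S(13/4) = -7583/2816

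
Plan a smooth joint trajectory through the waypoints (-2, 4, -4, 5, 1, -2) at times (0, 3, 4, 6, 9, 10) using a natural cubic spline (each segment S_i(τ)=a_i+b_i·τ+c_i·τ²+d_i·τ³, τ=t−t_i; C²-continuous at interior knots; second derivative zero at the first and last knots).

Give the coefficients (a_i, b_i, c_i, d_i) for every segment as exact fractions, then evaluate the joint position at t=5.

  seg 0: a=-2 b=41789/6162 c=0 d=-29465/55458
  seg 1: a=4 b=-23303/3081 c=-29465/6162 d=8925/2054
  seg 2: a=-4 b=-25211/6162 c=25430/3081 d=-4065/2054
  seg 3: a=5 b=2453/474 c=-11155/3081 d=26825/55458
  seg 4: a=1 b=-10748/3081 c=1505/2054 d=-1505/6162
S(5) = -5597/3081

Δ: Δ0=2, Δ1=-8, Δ2=9/2, Δ3=-4/3, Δ4=-3
row 1: diag=8, rhs=-60; c'=1/8, d'=-15/2
row 2: denom=6−1·1/8=47/8; d'=(75−1·-15/2)/(47/8)=660/47
row 3: denom=10−2·16/47=438/47; d'=(-35−2·660/47)/(438/47)=-2965/438
row 4: denom=8−3·47/146=1027/146; d'=(-10−3·-2965/438)/(1027/146)=1505/1027
back: M4=1505/1027
back: M3=-2965/438−47/146·1505/1027=-22310/3081
back: M2=660/47−16/47·-22310/3081=50860/3081
back: M1=-15/2−1/8·50860/3081=-29465/3081
M: M0=0, M1=-29465/3081, M2=50860/3081, M3=-22310/3081, M4=1505/1027, M5=0
seg 0: a=-2, c=M0/2=0, d=(M1−M0)/(6·3)=-29465/55458, b=Δ0−h0·(2M0+M1)/6=41789/6162
seg 1: a=4, c=M1/2=-29465/6162, d=(M2−M1)/(6·1)=8925/2054, b=Δ1−h1·(2M1+M2)/6=-23303/3081
seg 2: a=-4, c=M2/2=25430/3081, d=(M3−M2)/(6·2)=-4065/2054, b=Δ2−h2·(2M2+M3)/6=-25211/6162
seg 3: a=5, c=M3/2=-11155/3081, d=(M4−M3)/(6·3)=26825/55458, b=Δ3−h3·(2M3+M4)/6=2453/474
seg 4: a=1, c=M4/2=1505/2054, d=(M5−M4)/(6·1)=-1505/6162, b=Δ4−h4·(2M4+M5)/6=-10748/3081
t_q=5 → seg 2, τ=1; S=-4+-25211/6162·τ+25430/3081·τ²+-4065/2054·τ³=-5597/3081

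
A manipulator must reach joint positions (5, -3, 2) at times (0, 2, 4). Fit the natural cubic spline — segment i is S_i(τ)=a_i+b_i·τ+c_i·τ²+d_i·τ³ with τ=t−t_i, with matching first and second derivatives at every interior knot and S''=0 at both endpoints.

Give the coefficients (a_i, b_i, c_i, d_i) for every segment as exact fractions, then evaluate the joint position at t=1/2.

Δ: Δ0=-4, Δ1=5/2
row 1: diag=8, rhs=39; c'=1/4, d'=39/8
back: M1=39/8
M: M0=0, M1=39/8, M2=0
seg 0: a=5, c=M0/2=0, d=(M1−M0)/(6·2)=13/32, b=Δ0−h0·(2M0+M1)/6=-45/8
seg 1: a=-3, c=M1/2=39/16, d=(M2−M1)/(6·2)=-13/32, b=Δ1−h1·(2M1+M2)/6=-3/4
t_q=1/2 → seg 0, τ=1/2; S=5+-45/8·τ+0·τ²+13/32·τ³=573/256

  seg 0: a=5 b=-45/8 c=0 d=13/32
  seg 1: a=-3 b=-3/4 c=39/16 d=-13/32
S(1/2) = 573/256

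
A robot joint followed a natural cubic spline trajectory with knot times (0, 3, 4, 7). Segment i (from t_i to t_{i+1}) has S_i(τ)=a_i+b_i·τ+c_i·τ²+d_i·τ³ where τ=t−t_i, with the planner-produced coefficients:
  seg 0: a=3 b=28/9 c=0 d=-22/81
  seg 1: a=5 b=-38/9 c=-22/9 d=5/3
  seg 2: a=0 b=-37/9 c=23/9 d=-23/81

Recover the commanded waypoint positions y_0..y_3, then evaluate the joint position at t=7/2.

y_0=3 y_1=5 y_2=0 y_3=3
S(7/2) = 179/72

y_0 = S_0(0) = a_0 = 3
y_1 = S_1(0) = a_1 = 5
y_2 = S_2(0) = a_2 = 0
y_3 = S_2(3) = 3
t_q=7/2 is in segment 1 (τ=1/2); S_1(τ)=179/72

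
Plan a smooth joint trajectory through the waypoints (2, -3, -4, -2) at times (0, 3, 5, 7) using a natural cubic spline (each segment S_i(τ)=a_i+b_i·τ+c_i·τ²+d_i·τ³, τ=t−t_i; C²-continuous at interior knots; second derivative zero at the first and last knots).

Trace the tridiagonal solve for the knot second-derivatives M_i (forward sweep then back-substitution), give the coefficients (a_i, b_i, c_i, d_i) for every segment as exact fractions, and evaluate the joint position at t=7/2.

Δ: Δ0=-5/3, Δ1=-1/2, Δ2=1
row 1: diag=10, rhs=7; c'=1/5, d'=7/10
row 2: denom=8−2·1/5=38/5; d'=(9−2·7/10)/(38/5)=1
back: M2=1
back: M1=7/10−1/5·1=1/2
M: M0=0, M1=1/2, M2=1, M3=0
seg 0: a=2, c=M0/2=0, d=(M1−M0)/(6·3)=1/36, b=Δ0−h0·(2M0+M1)/6=-23/12
seg 1: a=-3, c=M1/2=1/4, d=(M2−M1)/(6·2)=1/24, b=Δ1−h1·(2M1+M2)/6=-7/6
seg 2: a=-4, c=M2/2=1/2, d=(M3−M2)/(6·2)=-1/12, b=Δ2−h2·(2M2+M3)/6=1/3
t_q=7/2 → seg 1, τ=1/2; S=-3+-7/6·τ+1/4·τ²+1/24·τ³=-225/64

  seg 0: a=2 b=-23/12 c=0 d=1/36
  seg 1: a=-3 b=-7/6 c=1/4 d=1/24
  seg 2: a=-4 b=1/3 c=1/2 d=-1/12
S(7/2) = -225/64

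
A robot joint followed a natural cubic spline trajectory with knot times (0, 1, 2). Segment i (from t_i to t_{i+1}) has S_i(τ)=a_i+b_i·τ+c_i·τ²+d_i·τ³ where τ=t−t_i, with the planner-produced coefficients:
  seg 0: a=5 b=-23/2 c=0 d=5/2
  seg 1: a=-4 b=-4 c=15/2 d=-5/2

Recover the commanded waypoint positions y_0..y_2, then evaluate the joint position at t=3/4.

y_0=5 y_1=-4 y_2=-3
S(3/4) = -329/128

y_0 = S_0(0) = a_0 = 5
y_1 = S_1(0) = a_1 = -4
y_2 = S_1(1) = -3
t_q=3/4 is in segment 0 (τ=3/4); S_0(τ)=-329/128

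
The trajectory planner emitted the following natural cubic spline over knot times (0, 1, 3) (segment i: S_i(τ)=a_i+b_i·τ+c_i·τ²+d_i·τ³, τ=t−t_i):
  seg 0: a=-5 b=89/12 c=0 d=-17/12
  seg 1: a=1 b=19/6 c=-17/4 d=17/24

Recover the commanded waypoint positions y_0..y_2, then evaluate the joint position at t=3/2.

y_0 = S_0(0) = a_0 = -5
y_1 = S_1(0) = a_1 = 1
y_2 = S_1(2) = -4
t_q=3/2 is in segment 1 (τ=1/2); S_1(τ)=103/64

y_0=-5 y_1=1 y_2=-4
S(3/2) = 103/64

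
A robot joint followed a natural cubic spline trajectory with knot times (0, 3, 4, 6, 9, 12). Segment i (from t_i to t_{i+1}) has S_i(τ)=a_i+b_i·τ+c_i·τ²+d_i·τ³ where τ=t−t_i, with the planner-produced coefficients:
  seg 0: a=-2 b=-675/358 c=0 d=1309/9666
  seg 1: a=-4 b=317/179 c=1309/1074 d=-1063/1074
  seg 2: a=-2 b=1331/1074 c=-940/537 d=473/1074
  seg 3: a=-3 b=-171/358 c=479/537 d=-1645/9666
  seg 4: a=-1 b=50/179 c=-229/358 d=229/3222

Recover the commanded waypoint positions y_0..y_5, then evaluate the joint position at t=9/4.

y_0=-2 y_1=-4 y_2=-2 y_3=-3 y_4=-1 y_5=-4
S(9/4) = -107681/22912

y_0 = S_0(0) = a_0 = -2
y_1 = S_1(0) = a_1 = -4
y_2 = S_2(0) = a_2 = -2
y_3 = S_3(0) = a_3 = -3
y_4 = S_4(0) = a_4 = -1
y_5 = S_4(3) = -4
t_q=9/4 is in segment 0 (τ=9/4); S_0(τ)=-107681/22912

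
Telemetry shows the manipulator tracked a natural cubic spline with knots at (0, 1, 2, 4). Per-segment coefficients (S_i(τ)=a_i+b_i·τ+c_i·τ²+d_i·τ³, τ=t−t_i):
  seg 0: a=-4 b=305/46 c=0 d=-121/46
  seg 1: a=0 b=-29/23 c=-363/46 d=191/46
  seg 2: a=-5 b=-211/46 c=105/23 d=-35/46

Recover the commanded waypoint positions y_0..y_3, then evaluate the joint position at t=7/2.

y_0 = S_0(0) = a_0 = -4
y_1 = S_1(0) = a_1 = 0
y_2 = S_2(0) = a_2 = -5
y_3 = S_2(2) = -2
t_q=7/2 is in segment 2 (τ=3/2); S_2(τ)=-1537/368

y_0=-4 y_1=0 y_2=-5 y_3=-2
S(7/2) = -1537/368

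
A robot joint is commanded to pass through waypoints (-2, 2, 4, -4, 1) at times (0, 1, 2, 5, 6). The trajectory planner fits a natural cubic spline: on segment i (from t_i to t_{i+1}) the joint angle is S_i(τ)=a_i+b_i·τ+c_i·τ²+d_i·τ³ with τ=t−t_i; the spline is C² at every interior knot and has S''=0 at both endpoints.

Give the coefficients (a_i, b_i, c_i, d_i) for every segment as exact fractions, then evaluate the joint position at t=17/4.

Δ: Δ0=4, Δ1=2, Δ2=-8/3, Δ3=5
row 1: diag=4, rhs=-12; c'=1/4, d'=-3
row 2: denom=8−1·1/4=31/4; d'=(-28−1·-3)/(31/4)=-100/31
row 3: denom=8−3·12/31=212/31; d'=(46−3·-100/31)/(212/31)=863/106
back: M3=863/106
back: M2=-100/31−12/31·863/106=-338/53
back: M1=-3−1/4·-338/53=-149/106
M: M0=0, M1=-149/106, M2=-338/53, M3=863/106, M4=0
seg 0: a=-2, c=M0/2=0, d=(M1−M0)/(6·1)=-149/636, b=Δ0−h0·(2M0+M1)/6=2693/636
seg 1: a=2, c=M1/2=-149/212, d=(M2−M1)/(6·1)=-527/636, b=Δ1−h1·(2M1+M2)/6=1123/318
seg 2: a=4, c=M2/2=-169/53, d=(M3−M2)/(6·3)=171/212, b=Δ2−h2·(2M2+M3)/6=-229/636
seg 3: a=-4, c=M3/2=863/212, d=(M4−M3)/(6·1)=-863/636, b=Δ3−h3·(2M3+M4)/6=727/318
t_q=17/4 → seg 2, τ=9/4; S=4+-229/636·τ+-169/53·τ²+171/212·τ³=-51085/13568

  seg 0: a=-2 b=2693/636 c=0 d=-149/636
  seg 1: a=2 b=1123/318 c=-149/212 d=-527/636
  seg 2: a=4 b=-229/636 c=-169/53 d=171/212
  seg 3: a=-4 b=727/318 c=863/212 d=-863/636
S(17/4) = -51085/13568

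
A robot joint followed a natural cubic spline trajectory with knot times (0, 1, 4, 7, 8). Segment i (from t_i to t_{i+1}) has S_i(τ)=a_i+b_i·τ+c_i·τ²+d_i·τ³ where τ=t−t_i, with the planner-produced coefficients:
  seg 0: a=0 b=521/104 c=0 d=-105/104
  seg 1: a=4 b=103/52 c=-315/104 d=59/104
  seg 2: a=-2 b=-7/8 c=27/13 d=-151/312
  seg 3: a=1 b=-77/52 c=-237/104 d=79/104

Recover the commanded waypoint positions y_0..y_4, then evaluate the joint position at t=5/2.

y_0 = S_0(0) = a_0 = 0
y_1 = S_1(0) = a_1 = 4
y_2 = S_2(0) = a_2 = -2
y_3 = S_3(0) = a_3 = 1
y_4 = S_3(1) = -2
t_q=5/2 is in segment 1 (τ=3/2); S_1(τ)=1723/832

y_0=0 y_1=4 y_2=-2 y_3=1 y_4=-2
S(5/2) = 1723/832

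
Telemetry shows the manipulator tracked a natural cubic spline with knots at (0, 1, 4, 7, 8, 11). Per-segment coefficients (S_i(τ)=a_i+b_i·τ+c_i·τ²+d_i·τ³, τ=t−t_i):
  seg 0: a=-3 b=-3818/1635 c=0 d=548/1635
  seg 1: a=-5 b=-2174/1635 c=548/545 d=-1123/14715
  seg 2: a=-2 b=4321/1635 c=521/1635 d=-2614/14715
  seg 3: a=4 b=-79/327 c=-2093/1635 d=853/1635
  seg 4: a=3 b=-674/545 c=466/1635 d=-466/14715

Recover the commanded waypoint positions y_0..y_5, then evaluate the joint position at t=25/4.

y_0 = S_0(0) = a_0 = -3
y_1 = S_1(0) = a_1 = -5
y_2 = S_2(0) = a_2 = -2
y_3 = S_3(0) = a_3 = 4
y_4 = S_4(0) = a_4 = 3
y_5 = S_4(3) = 1
t_q=25/4 is in segment 2 (τ=9/4); S_2(τ)=61669/17440

y_0=-3 y_1=-5 y_2=-2 y_3=4 y_4=3 y_5=1
S(25/4) = 61669/17440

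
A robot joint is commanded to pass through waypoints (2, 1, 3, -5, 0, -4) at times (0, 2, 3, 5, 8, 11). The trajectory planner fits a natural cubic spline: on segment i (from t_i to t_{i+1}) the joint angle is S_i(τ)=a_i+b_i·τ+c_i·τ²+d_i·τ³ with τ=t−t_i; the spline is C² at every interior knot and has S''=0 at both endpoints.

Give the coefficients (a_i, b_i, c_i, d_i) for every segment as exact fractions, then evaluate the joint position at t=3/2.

  seg 0: a=2 b=-1187/654 c=0 d=215/654
  seg 1: a=1 b=1393/654 c=215/109 d=-1375/654
  seg 2: a=3 b=-76/327 c=-945/218 d=1603/1308
  seg 3: a=-5 b=-937/327 c=329/109 d=-493/981
  seg 4: a=0 b=548/327 c=-164/109 d=164/981
S(3/2) = 675/1744

Δ: Δ0=-1/2, Δ1=2, Δ2=-4, Δ3=5/3, Δ4=-4/3
row 1: diag=6, rhs=15; c'=1/6, d'=5/2
row 2: denom=6−1·1/6=35/6; d'=(-36−1·5/2)/(35/6)=-33/5
row 3: denom=10−2·12/35=326/35; d'=(34−2·-33/5)/(326/35)=826/163
row 4: denom=12−3·105/326=3597/326; d'=(-18−3·826/163)/(3597/326)=-328/109
back: M4=-328/109
back: M3=826/163−105/326·-328/109=658/109
back: M2=-33/5−12/35·658/109=-945/109
back: M1=5/2−1/6·-945/109=430/109
M: M0=0, M1=430/109, M2=-945/109, M3=658/109, M4=-328/109, M5=0
seg 0: a=2, c=M0/2=0, d=(M1−M0)/(6·2)=215/654, b=Δ0−h0·(2M0+M1)/6=-1187/654
seg 1: a=1, c=M1/2=215/109, d=(M2−M1)/(6·1)=-1375/654, b=Δ1−h1·(2M1+M2)/6=1393/654
seg 2: a=3, c=M2/2=-945/218, d=(M3−M2)/(6·2)=1603/1308, b=Δ2−h2·(2M2+M3)/6=-76/327
seg 3: a=-5, c=M3/2=329/109, d=(M4−M3)/(6·3)=-493/981, b=Δ3−h3·(2M3+M4)/6=-937/327
seg 4: a=0, c=M4/2=-164/109, d=(M5−M4)/(6·3)=164/981, b=Δ4−h4·(2M4+M5)/6=548/327
t_q=3/2 → seg 0, τ=3/2; S=2+-1187/654·τ+0·τ²+215/654·τ³=675/1744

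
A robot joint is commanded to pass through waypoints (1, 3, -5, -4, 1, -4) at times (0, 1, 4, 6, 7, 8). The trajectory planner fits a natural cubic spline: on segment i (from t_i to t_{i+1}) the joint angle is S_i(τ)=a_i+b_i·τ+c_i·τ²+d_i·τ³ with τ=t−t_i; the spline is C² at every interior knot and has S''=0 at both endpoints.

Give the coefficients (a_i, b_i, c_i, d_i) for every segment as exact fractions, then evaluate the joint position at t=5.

  seg 0: a=1 b=4871/1806 c=0 d=-1259/1806
  seg 1: a=3 b=547/903 c=-1259/602 d=1807/5418
  seg 2: a=-5 b=-5305/1806 c=274/301 d=365/903
  seg 3: a=-4 b=1433/258 c=1004/301 d=-7025/1806
  seg 4: a=1 b=502/903 c=-5017/602 d=5017/1806
S(5) = -3987/602

Δ: Δ0=2, Δ1=-8/3, Δ2=1/2, Δ3=5, Δ4=-5
row 1: diag=8, rhs=-28; c'=3/8, d'=-7/2
row 2: denom=10−3·3/8=71/8; d'=(19−3·-7/2)/(71/8)=236/71
row 3: denom=6−2·16/71=394/71; d'=(27−2·236/71)/(394/71)=1445/394
row 4: denom=4−1·71/394=1505/394; d'=(-60−1·1445/394)/(1505/394)=-5017/301
back: M4=-5017/301
back: M3=1445/394−71/394·-5017/301=2008/301
back: M2=236/71−16/71·2008/301=548/301
back: M1=-7/2−3/8·548/301=-1259/301
M: M0=0, M1=-1259/301, M2=548/301, M3=2008/301, M4=-5017/301, M5=0
seg 0: a=1, c=M0/2=0, d=(M1−M0)/(6·1)=-1259/1806, b=Δ0−h0·(2M0+M1)/6=4871/1806
seg 1: a=3, c=M1/2=-1259/602, d=(M2−M1)/(6·3)=1807/5418, b=Δ1−h1·(2M1+M2)/6=547/903
seg 2: a=-5, c=M2/2=274/301, d=(M3−M2)/(6·2)=365/903, b=Δ2−h2·(2M2+M3)/6=-5305/1806
seg 3: a=-4, c=M3/2=1004/301, d=(M4−M3)/(6·1)=-7025/1806, b=Δ3−h3·(2M3+M4)/6=1433/258
seg 4: a=1, c=M4/2=-5017/602, d=(M5−M4)/(6·1)=5017/1806, b=Δ4−h4·(2M4+M5)/6=502/903
t_q=5 → seg 2, τ=1; S=-5+-5305/1806·τ+274/301·τ²+365/903·τ³=-3987/602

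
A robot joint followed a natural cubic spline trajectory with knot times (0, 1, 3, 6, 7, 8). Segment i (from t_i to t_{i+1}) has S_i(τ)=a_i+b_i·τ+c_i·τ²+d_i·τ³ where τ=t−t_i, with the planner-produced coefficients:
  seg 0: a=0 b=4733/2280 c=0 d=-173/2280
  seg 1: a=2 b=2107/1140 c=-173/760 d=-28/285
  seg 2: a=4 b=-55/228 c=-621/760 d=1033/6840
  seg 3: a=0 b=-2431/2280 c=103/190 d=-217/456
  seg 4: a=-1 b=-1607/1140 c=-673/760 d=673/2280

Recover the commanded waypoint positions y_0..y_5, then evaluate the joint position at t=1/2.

y_0 = S_0(0) = a_0 = 0
y_1 = S_1(0) = a_1 = 2
y_2 = S_2(0) = a_2 = 4
y_3 = S_3(0) = a_3 = 0
y_4 = S_4(0) = a_4 = -1
y_5 = S_4(1) = -3
t_q=1/2 is in segment 0 (τ=1/2); S_0(τ)=6253/6080

y_0=0 y_1=2 y_2=4 y_3=0 y_4=-1 y_5=-3
S(1/2) = 6253/6080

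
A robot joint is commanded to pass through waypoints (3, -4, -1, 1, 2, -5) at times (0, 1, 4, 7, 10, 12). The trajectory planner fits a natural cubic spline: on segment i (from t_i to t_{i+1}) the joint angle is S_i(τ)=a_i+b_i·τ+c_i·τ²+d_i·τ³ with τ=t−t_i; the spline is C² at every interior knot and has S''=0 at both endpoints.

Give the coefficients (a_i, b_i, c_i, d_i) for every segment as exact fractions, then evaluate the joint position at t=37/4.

  seg 0: a=3 b=-16151/1986 c=0 d=2249/1986
  seg 1: a=-4 b=-4702/993 c=2249/662 d=-8851/17874
  seg 2: a=-1 b=4525/1986 c=-1052/993 d=1037/5958
  seg 3: a=1 b=617/993 c=1007/1986 d=-3593/17874
  seg 4: a=2 b=-3503/1986 c=-431/331 d=431/1986
S(37/4) = 113345/42368

Δ: Δ0=-7, Δ1=1, Δ2=2/3, Δ3=1/3, Δ4=-7/2
row 1: diag=8, rhs=48; c'=3/8, d'=6
row 2: denom=12−3·3/8=87/8; d'=(-2−3·6)/(87/8)=-160/87
row 3: denom=12−3·8/29=324/29; d'=(-2−3·-160/87)/(324/29)=17/54
row 4: denom=10−3·29/108=331/36; d'=(-23−3·17/54)/(331/36)=-862/331
back: M4=-862/331
back: M3=17/54−29/108·-862/331=1007/993
back: M2=-160/87−8/29·1007/993=-2104/993
back: M1=6−3/8·-2104/993=2249/331
M: M0=0, M1=2249/331, M2=-2104/993, M3=1007/993, M4=-862/331, M5=0
seg 0: a=3, c=M0/2=0, d=(M1−M0)/(6·1)=2249/1986, b=Δ0−h0·(2M0+M1)/6=-16151/1986
seg 1: a=-4, c=M1/2=2249/662, d=(M2−M1)/(6·3)=-8851/17874, b=Δ1−h1·(2M1+M2)/6=-4702/993
seg 2: a=-1, c=M2/2=-1052/993, d=(M3−M2)/(6·3)=1037/5958, b=Δ2−h2·(2M2+M3)/6=4525/1986
seg 3: a=1, c=M3/2=1007/1986, d=(M4−M3)/(6·3)=-3593/17874, b=Δ3−h3·(2M3+M4)/6=617/993
seg 4: a=2, c=M4/2=-431/331, d=(M5−M4)/(6·2)=431/1986, b=Δ4−h4·(2M4+M5)/6=-3503/1986
t_q=37/4 → seg 3, τ=9/4; S=1+617/993·τ+1007/1986·τ²+-3593/17874·τ³=113345/42368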